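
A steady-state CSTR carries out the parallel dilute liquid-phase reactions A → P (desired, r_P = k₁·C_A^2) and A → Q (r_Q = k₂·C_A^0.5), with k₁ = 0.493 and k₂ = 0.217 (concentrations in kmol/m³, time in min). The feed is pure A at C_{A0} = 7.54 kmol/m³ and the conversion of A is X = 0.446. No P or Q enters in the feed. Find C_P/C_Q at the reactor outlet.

Exit C_A = C_{A0}(1−X) = 7.54×0.554 = 4.177 kmol/m³.
A CSTR operates uniformly at the exit composition, giving r_P = 8.602 and r_Q = 0.4435 (each k·C_A^n at C_A = 4.177).
Overall selectivity = C_P/C_Q = r_Pτ/(r_Qτ) = r_P/r_Q = 19.4.

19.4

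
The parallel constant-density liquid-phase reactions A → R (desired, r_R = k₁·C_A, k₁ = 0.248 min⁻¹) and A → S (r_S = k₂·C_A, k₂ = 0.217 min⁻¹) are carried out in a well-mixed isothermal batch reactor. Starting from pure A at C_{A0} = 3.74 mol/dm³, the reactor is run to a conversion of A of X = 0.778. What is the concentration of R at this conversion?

C_A = C_{A0}(1−X) = 0.8303 mol/dm³.
Both paths are first order in A, so the instantaneous fraction to R is constant: dC_R/d(−C_A) = k₁/(k₁+k₂) = 0.5333.
C_R = 0.5333·(C_{A0}−C_A) = 0.5333×2.910 = 1.55 mol/dm³.

1.55 mol/dm³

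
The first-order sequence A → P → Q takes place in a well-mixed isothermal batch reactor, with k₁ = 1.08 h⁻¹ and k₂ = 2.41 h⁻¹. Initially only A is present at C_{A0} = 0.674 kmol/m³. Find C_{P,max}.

At the optimum, C_{P,max}/C_{A0} = (k₁/k₂)^[k₂/(k₂−k₁)].
= (1.08/2.41)^(2.41/(2.41−1.08)) = (0.4481)^(1.812) = 0.2335.
C_{P,max} = 0.2335×0.674 = 0.157 kmol/m³.

0.157 kmol/m³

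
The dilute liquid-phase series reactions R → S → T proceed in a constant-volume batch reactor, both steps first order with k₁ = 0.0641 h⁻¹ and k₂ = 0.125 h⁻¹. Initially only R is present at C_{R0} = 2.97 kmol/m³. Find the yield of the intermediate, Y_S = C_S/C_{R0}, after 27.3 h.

For first-order series with pure R initially, C_S(t) = k₁C_{R0}/(k₂−k₁)·(e^(−k₁t) − e^(−k₂t)).
e^(−k₁t) = e^(−0.0641×27.3) = e^(−1.750) = 0.1738; e^(−k₂t) = e^(−3.413) = 0.03296.
C_S = 0.0641×2.97/(0.125−0.0641) × (0.1738−0.03296) = 3.126×0.1408 = 0.4402 kmol/m³.
Y_S = C_S/C_{R0} = 0.4402/2.97 = 0.148.

0.148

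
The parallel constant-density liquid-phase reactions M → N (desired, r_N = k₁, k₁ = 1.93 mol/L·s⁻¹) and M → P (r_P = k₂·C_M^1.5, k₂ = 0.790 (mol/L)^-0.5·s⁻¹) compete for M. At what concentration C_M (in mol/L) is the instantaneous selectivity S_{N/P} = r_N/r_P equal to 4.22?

0.695 mol/L

S_{N/P} = (k₁/k₂)·C_M^-1.5 ⇒ C_M = (S·k₂/k₁)^(1/(-1.5)).
= (4.22×0.790/1.93)^(-0.6667) = (1.727)^(-0.6667) = 0.695 mol/L.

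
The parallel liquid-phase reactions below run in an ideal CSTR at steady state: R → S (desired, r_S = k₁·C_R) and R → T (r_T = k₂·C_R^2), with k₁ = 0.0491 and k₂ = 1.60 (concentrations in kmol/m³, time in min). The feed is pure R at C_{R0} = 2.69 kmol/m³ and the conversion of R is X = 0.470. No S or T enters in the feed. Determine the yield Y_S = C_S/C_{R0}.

Exit C_R = C_{R0}(1−X) = 2.69×0.530 = 1.426 kmol/m³.
A CSTR operates uniformly at the exit composition, giving r_S = 0.07000 and r_T = 3.252 (each k·C_R^n at C_R = 1.426).
Fraction of consumed R going to S: r_S/(r_S+r_T) = 0.02107.
C_S = 0.02107·C_{R0}·X = 0.02107×2.69×0.470 = 0.0266 kmol/m³; Y_S = C_S/C_{R0} = 0.00990.

0.00990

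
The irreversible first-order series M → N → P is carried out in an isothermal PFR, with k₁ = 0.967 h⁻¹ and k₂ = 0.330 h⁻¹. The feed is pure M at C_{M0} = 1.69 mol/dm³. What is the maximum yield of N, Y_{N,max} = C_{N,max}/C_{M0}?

0.573

Evaluating C_N at τ_opt = ln(k₂/k₁)/(k₂−k₁) gives C_{N,max}/C_{M0} = (k₁/k₂)^[k₂/(k₂−k₁)].
= (0.967/0.330)^(0.330/(0.330−0.967)) = (2.930)^(-0.5181) = 0.5729.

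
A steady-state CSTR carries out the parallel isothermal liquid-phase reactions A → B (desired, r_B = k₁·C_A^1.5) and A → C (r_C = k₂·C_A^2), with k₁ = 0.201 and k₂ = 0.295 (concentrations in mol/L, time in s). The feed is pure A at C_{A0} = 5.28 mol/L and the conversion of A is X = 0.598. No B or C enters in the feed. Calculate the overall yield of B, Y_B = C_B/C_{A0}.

0.191

Exit C_A = C_{A0}(1−X) = 5.28×0.402 = 2.123 mol/L.
In a CSTR the entire volume is at exit conditions, so r_B = 0.201×2.123^1.5 = 0.6216 and r_C = 0.295×2.123^2 = 1.329.
Fraction of consumed A going to B: r_B/(r_B+r_C) = 0.3187.
C_B = 0.3187·C_{A0}·X = 0.3187×5.28×0.598 = 1.01 mol/L; Y_B = C_B/C_{A0} = 0.191.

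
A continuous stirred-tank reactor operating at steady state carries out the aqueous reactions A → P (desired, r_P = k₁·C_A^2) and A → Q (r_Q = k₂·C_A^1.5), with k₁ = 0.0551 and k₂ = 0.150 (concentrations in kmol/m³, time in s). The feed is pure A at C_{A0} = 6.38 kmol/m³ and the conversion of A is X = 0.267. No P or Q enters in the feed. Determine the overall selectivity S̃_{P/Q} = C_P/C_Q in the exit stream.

Exit C_A = C_{A0}(1−X) = 6.38×0.733 = 4.677 kmol/m³.
Rates in a CSTR are evaluated at the outlet concentration: r_P = 0.0551×4.677^2 = 1.205, r_Q = 0.150×4.677^1.5 = 1.517.
Overall selectivity = C_P/C_Q = r_Pτ/(r_Qτ) = r_P/r_Q = 0.794.

0.794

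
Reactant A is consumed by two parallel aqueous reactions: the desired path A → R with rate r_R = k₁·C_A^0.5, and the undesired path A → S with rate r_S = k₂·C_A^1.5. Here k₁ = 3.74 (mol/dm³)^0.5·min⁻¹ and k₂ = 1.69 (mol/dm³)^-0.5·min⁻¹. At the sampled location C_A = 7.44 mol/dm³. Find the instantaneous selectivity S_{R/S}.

S_{R/S} = r_R/r_S = (k₁·C_A^0.5)/(k₂·C_A^1.5) = (k₁/k₂)·C_A⁻¹.
= (3.74×7.440^0.5) / (1.69×7.440^1.5) = 10.20/34.30 = 0.297.

0.297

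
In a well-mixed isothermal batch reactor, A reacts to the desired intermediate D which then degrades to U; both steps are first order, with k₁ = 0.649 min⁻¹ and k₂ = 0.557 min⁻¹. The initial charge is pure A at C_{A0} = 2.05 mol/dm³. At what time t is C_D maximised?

For first-order series the maximum of C_D occurs at t_opt = ln(k₂/k₁)/(k₂−k₁).
= ln(0.557/0.649)/(0.557−0.649) = ln(0.8582)/-0.09200 = -0.1529/-0.09200 = 1.66 min.

1.66 min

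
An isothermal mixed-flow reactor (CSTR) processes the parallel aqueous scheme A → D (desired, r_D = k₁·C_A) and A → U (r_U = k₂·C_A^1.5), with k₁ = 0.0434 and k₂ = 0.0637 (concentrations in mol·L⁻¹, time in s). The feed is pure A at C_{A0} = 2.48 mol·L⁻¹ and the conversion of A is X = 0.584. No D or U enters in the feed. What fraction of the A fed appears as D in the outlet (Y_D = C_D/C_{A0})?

Exit C_A = C_{A0}(1−X) = 2.48×0.416 = 1.032 mol·L⁻¹.
A CSTR operates uniformly at the exit composition, giving r_D = 0.04477 and r_U = 0.06675 (each k·C_A^n at C_A = 1.032).
Fraction of consumed A going to D: r_D/(r_D+r_U) = 0.4015.
C_D = 0.4015·C_{A0}·X = 0.4015×2.48×0.584 = 0.581 mol·L⁻¹; Y_D = C_D/C_{A0} = 0.234.

0.234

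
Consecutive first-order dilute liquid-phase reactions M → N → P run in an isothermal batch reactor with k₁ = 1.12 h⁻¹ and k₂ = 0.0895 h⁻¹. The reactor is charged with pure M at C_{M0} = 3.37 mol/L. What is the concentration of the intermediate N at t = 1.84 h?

For first-order series with pure M initially, C_N(t) = k₁C_{M0}/(k₂−k₁)·(e^(−k₁t) − e^(−k₂t)).
e^(−k₁t) = e^(−1.12×1.84) = e^(−2.061) = 0.1274; e^(−k₂t) = e^(−0.1647) = 0.8482.
C_N = 1.12×3.37/(0.0895−1.12) × (0.1274−0.8482) = (-3.663)×(-0.7208) = 2.640 mol/L.

2.64 mol/L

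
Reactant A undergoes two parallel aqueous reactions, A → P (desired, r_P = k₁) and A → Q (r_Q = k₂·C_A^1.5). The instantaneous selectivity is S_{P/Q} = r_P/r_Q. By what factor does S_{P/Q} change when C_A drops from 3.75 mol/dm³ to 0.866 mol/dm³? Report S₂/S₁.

S_{P/Q} = (k₁/k₂)·C_A^-1.5, so S₂/S₁ = (C_{A,2}/C_{A,1})^-1.5.
= (0.866/3.75)^(-1.5) = (0.2309)^(-1.5) = 9.01.
Selectivity toward P rises as C_A falls — low-concentration operation is favoured.

9.01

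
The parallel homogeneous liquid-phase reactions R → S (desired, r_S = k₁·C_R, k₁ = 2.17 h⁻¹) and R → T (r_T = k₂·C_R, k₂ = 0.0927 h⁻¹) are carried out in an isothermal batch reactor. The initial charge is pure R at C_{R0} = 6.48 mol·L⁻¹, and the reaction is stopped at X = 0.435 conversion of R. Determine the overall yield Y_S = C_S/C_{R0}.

C_R = C_{R0}(1−X) = 3.661 mol·L⁻¹.
Both paths are first order in R, so the instantaneous fraction to S is constant: dC_S/d(−C_R) = k₁/(k₁+k₂) = 0.9590.
C_S = 0.9590·(C_{R0}−C_R) = 0.9590×2.819 = 2.70 mol·L⁻¹.
Y_S = C_S/C_{R0} = 2.703/6.48 = 0.417.

0.417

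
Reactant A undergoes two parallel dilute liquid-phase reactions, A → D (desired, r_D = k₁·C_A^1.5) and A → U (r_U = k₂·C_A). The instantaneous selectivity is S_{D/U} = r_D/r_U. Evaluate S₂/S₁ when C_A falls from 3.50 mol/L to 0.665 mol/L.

0.436

S_{D/U} = (k₁/k₂)·C_A^0.5, so S₂/S₁ = (C_{A,2}/C_{A,1})^0.5.
= (0.665/3.50)^0.5 = (0.1900)^0.5 = 0.436.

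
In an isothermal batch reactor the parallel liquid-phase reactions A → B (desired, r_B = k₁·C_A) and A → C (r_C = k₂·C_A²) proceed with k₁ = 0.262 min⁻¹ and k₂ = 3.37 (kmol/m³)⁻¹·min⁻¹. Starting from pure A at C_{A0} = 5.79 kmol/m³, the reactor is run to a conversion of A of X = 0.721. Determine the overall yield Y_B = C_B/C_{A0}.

C_A = C_{A0}(1−X) = 1.615 kmol/m³.
Along a PFR/batch, dC_B/dC_A = −r_B/(r_B+r_C) = −k₁/(k₁+k₂·C_A).
Integrating from C_{A0} to C_A: C_B = (0.262/3.37)·ln[(0.262+3.37·5.79)/(0.262+3.37·1.62)] = 0.07774·ln(19.77/5.706) = 0.09663 kmol/m³.
Y_B = C_B/C_{A0} = 0.09663/5.79 = 0.0167.

0.0167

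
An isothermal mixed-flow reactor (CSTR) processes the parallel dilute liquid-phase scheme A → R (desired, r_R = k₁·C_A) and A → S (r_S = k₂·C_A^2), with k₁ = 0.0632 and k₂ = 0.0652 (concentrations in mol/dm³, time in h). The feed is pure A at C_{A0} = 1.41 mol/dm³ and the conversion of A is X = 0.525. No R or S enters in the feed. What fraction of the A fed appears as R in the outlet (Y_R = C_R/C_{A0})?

0.310

Exit C_A = C_{A0}(1−X) = 1.41×0.475 = 0.6697 mol/dm³.
A CSTR operates uniformly at the exit composition, giving r_R = 0.04233 and r_S = 0.02925 (each k·C_A^n at C_A = 0.6697).
Fraction of consumed A going to R: r_R/(r_R+r_S) = 0.5914.
C_R = 0.5914·C_{A0}·X = 0.5914×1.41×0.525 = 0.438 mol/dm³; Y_R = C_R/C_{A0} = 0.310.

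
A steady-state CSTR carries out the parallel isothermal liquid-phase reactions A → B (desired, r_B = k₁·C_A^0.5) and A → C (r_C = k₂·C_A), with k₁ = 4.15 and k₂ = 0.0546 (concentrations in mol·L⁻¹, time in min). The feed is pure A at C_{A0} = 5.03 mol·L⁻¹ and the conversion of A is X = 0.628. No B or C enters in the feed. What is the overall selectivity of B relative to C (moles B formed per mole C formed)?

55.6

Exit C_A = C_{A0}(1−X) = 5.03×0.372 = 1.871 mol·L⁻¹.
Rates in a CSTR are evaluated at the outlet concentration: r_B = 4.15×1.871^0.5 = 5.677, r_C = 0.0546×1.871 = 0.1022.
Overall selectivity = C_B/C_C = r_Bτ/(r_Cτ) = r_B/r_C = 55.6.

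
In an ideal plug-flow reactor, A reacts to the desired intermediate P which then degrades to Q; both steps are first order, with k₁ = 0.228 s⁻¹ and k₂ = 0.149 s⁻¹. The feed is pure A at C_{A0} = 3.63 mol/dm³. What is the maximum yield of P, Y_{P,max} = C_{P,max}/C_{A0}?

At the optimum, C_{P,max}/C_{A0} = (k₁/k₂)^[k₂/(k₂−k₁)].
= (0.228/0.149)^(0.149/(0.149−0.228)) = (1.530)^(-1.886) = 0.4483.

0.448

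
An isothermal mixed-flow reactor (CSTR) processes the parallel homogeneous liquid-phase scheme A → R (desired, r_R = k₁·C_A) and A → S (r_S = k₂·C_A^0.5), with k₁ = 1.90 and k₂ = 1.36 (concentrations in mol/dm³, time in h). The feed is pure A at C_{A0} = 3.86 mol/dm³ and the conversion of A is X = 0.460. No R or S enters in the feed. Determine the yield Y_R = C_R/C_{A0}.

Exit C_A = C_{A0}(1−X) = 3.86×0.540 = 2.084 mol/dm³.
A CSTR operates uniformly at the exit composition, giving r_R = 3.960 and r_S = 1.963 (each k·C_A^n at C_A = 2.084).
Fraction of consumed A going to R: r_R/(r_R+r_S) = 0.6685.
C_R = 0.6685·C_{A0}·X = 0.6685×3.86×0.460 = 1.19 mol/dm³; Y_R = C_R/C_{A0} = 0.308.

0.308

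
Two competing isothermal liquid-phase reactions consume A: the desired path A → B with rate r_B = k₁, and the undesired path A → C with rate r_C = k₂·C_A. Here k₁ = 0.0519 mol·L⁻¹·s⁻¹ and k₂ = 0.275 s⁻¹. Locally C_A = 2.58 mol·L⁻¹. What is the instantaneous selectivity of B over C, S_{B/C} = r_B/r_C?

0.0732

S_{B/C} = r_B/r_C = (k₁)/(k₂·C_A) = (k₁/k₂)·C_A⁻¹.
= (0.0519) / (0.275×2.580) = 0.05190/0.7095 = 0.0732.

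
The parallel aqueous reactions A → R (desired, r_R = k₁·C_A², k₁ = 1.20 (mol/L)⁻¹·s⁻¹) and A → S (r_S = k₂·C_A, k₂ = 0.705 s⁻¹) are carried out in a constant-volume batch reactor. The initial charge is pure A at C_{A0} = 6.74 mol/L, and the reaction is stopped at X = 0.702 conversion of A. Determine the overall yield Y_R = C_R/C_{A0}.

C_A = C_{A0}(1−X) = 2.009 mol/L.
Along a PFR/batch, dC_S/dC_A = −r_S/(r_R+r_S) = −k₂/(k₂+k₁·C_A).
Integrating from C_{A0} to C_A: C_S = (0.705/1.20)·ln[(0.705+1.20·6.74)/(0.705+1.20·2.01)] = 0.5875·ln(8.793/3.115) = 0.6096 mol/L.
Then C_R = (C_{A0}−C_A) − C_S = 4.731 − 0.6096 = 4.122 mol/L.
Y_R = C_R/C_{A0} = 4.122/6.74 = 0.612.

0.612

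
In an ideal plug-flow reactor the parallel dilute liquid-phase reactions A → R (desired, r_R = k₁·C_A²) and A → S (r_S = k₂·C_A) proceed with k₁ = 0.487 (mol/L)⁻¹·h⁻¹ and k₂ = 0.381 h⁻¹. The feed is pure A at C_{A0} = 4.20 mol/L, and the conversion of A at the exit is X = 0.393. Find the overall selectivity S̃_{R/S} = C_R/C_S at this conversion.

4.24

C_A = C_{A0}(1−X) = 2.549 mol/L.
Along a PFR/batch, dC_S/dC_A = −r_S/(r_R+r_S) = −k₂/(k₂+k₁·C_A).
Integrating from C_{A0} to C_A: C_S = (0.381/0.487)·ln[(0.381+0.487·4.20)/(0.381+0.487·2.55)] = 0.7823·ln(2.426/1.623) = 0.3148 mol/L.
Then C_R = (C_{A0}−C_A) − C_S = 1.651 − 0.3148 = 1.336 mol/L.
S̃_{R/S} = C_R/C_S = 1.336/0.3148 = 4.24.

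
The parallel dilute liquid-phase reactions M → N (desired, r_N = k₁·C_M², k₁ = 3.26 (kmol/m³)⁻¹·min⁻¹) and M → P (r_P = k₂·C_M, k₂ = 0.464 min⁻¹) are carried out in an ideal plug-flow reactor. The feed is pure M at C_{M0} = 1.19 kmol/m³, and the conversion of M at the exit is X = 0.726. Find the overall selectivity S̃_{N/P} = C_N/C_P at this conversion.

C_M = C_{M0}(1−X) = 0.3261 kmol/m³.
Along a PFR/batch, dC_P/dC_M = −r_P/(r_N+r_P) = −k₂/(k₂+k₁·C_M).
Integrating from C_{M0} to C_M: C_P = (0.464/3.26)·ln[(0.464+3.26·1.19)/(0.464+3.26·0.326)] = 0.1423·ln(4.343/1.527) = 0.1488 kmol/m³.
Then C_N = (C_{M0}−C_M) − C_P = 0.8639 − 0.1488 = 0.7151 kmol/m³.
S̃_{N/P} = C_N/C_P = 0.7151/0.1488 = 4.81.

4.81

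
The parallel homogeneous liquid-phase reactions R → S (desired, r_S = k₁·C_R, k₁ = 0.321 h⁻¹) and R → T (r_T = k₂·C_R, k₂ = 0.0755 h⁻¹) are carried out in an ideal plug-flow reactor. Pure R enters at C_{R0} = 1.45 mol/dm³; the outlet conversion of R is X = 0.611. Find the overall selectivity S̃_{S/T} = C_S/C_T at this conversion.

4.25

C_R = C_{R0}(1−X) = 0.5641 mol/dm³.
Both paths are first order in R, so the instantaneous fraction to S is constant: dC_S/d(−C_R) = k₁/(k₁+k₂) = 0.8096.
C_S = 0.8096·(C_{R0}−C_R) = 0.8096×0.8859 = 0.717 mol/dm³.
C_T = (C_{R0}−C_R)−C_S = 0.1687 mol/dm³; S̃_{S/T} = 0.7173/0.1687 = 4.25.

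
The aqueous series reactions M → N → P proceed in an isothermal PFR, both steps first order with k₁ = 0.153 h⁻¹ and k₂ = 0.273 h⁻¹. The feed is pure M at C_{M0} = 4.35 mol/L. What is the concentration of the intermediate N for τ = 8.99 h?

The intermediate concentration in a first-order A→B→C sequence is C_N = k₁C_{M0}(e^(−k₁τ) − e^(−k₂τ))/(k₂−k₁).
e^(−k₁τ) = e^(−0.153×8.99) = e^(−1.375) = 0.2527; e^(−k₂τ) = e^(−2.454) = 0.08593.
C_N = 0.153×4.35/(0.273−0.153) × (0.2527−0.08593) = 5.546×0.1668 = 0.9251 mol/L.

0.925 mol/L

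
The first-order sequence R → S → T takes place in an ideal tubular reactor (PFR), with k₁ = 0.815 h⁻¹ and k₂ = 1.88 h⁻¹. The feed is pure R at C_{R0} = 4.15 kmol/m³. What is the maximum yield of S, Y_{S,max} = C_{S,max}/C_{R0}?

At the optimum, C_{S,max}/C_{R0} = (k₁/k₂)^[k₂/(k₂−k₁)].
= (0.815/1.88)^(1.88/(1.88−0.815)) = (0.4335)^(1.765) = 0.2287.

0.229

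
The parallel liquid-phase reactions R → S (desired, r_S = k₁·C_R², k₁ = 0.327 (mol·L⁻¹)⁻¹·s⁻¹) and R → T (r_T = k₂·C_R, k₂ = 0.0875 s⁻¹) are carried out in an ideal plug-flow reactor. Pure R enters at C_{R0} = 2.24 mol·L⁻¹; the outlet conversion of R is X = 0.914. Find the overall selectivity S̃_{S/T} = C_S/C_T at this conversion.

C_R = C_{R0}(1−X) = 0.1926 mol·L⁻¹.
Along a PFR/batch, dC_T/dC_R = −r_T/(r_S+r_T) = −k₂/(k₂+k₁·C_R).
Integrating from C_{R0} to C_R: C_T = (0.0875/0.327)·ln[(0.0875+0.327·2.24)/(0.0875+0.327·0.193)] = 0.2676·ln(0.8200/0.1505) = 0.4537 mol·L⁻¹.
Then C_S = (C_{R0}−C_R) − C_T = 2.047 − 0.4537 = 1.594 mol·L⁻¹.
S̃_{S/T} = C_S/C_T = 1.594/0.4537 = 3.51.

3.51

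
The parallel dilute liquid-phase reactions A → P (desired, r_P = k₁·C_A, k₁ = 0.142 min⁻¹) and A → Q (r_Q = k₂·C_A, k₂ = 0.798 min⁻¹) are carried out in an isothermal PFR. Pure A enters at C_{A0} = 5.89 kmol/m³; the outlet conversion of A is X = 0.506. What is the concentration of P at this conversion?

C_A = C_{A0}(1−X) = 2.910 kmol/m³.
Both paths are first order in A, so the instantaneous fraction to P is constant: dC_P/d(−C_A) = k₁/(k₁+k₂) = 0.1511.
C_P = 0.1511·(C_{A0}−C_A) = 0.1511×2.980 = 0.450 kmol/m³.

0.450 kmol/m³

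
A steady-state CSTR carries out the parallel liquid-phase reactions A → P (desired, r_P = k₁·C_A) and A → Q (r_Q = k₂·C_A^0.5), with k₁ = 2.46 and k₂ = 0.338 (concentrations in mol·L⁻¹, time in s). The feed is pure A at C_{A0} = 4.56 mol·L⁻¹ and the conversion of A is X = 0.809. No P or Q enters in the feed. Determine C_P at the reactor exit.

3.22 mol·L⁻¹

Exit C_A = C_{A0}(1−X) = 4.56×0.191 = 0.8710 mol·L⁻¹.
In a CSTR the entire volume is at exit conditions, so r_P = 2.46×0.8710 = 2.143 and r_Q = 0.338×0.8710^0.5 = 0.3154.
Fraction of consumed A going to P: r_P/(r_P+r_Q) = 0.8717.
C_P = 0.8717·C_{A0}·X = 0.8717×4.56×0.809 = 3.22 mol·L⁻¹.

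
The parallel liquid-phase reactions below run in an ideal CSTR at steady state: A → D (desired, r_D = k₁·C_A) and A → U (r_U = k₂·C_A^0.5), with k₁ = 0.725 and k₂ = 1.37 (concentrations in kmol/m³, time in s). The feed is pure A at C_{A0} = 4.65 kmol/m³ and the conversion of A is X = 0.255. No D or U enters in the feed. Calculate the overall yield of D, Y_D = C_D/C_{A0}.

Exit C_A = C_{A0}(1−X) = 4.65×0.745 = 3.464 kmol/m³.
A CSTR operates uniformly at the exit composition, giving r_D = 2.512 and r_U = 2.550 (each k·C_A^n at C_A = 3.464).
Fraction of consumed A going to D: r_D/(r_D+r_U) = 0.4962.
C_D = 0.4962·C_{A0}·X = 0.4962×4.65×0.255 = 0.588 kmol/m³; Y_D = C_D/C_{A0} = 0.127.

0.127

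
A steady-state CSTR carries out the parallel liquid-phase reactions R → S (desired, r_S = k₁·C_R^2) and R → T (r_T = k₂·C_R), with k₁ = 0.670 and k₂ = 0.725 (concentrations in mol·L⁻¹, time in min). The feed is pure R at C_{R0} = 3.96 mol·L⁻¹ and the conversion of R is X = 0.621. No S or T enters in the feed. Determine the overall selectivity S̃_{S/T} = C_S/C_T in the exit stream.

Exit C_R = C_{R0}(1−X) = 3.96×0.379 = 1.501 mol·L⁻¹.
In a CSTR the entire volume is at exit conditions, so r_S = 0.670×1.501^2 = 1.509 and r_T = 0.725×1.501 = 1.088.
Overall selectivity = C_S/C_T = r_Sτ/(r_Tτ) = r_S/r_T = 1.39.

1.39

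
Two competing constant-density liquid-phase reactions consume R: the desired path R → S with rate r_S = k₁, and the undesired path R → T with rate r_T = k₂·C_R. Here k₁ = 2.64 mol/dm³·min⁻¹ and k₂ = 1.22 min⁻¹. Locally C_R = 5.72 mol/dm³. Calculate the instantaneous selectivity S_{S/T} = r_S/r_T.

S_{S/T} = r_S/r_T = (k₁)/(k₂·C_R) = (k₁/k₂)·C_R⁻¹.
= (2.64) / (1.22×5.720) = 2.640/6.978 = 0.378.
The undesired path is higher order in R, so low C_R (CSTR or dilute feed) favours S.

0.378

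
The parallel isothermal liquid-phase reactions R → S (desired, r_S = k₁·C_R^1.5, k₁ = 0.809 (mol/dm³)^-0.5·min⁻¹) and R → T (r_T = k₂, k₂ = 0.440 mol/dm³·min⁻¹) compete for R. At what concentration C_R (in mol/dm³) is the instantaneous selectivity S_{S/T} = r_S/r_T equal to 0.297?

S_{S/T} = (k₁/k₂)·C_R^1.5 ⇒ C_R = (S·k₂/k₁)^(1/1.5).
= (0.297×0.440/0.809)^(0.6667) = (0.1615)^(0.6667) = 0.297 mol/dm³.

0.297 mol/dm³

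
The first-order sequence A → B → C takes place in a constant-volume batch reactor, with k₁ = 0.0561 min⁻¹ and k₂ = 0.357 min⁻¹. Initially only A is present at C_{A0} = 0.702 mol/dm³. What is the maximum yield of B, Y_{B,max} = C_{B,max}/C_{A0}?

Evaluating C_B at t_opt = ln(k₂/k₁)/(k₂−k₁) gives C_{B,max}/C_{A0} = (k₁/k₂)^[k₂/(k₂−k₁)].
= (0.0561/0.357)^(0.357/(0.357−0.0561)) = (0.1571)^(1.186) = 0.1113.

0.111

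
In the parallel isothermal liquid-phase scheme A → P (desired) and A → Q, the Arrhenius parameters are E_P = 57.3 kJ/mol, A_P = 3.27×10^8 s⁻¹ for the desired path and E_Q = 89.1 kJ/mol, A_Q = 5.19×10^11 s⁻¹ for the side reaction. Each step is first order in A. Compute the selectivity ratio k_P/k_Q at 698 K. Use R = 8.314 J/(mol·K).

0.151

With equal orders, S_{P/Q} = k_P/k_Q = (A_P/A_Q)·exp[(E_Q−E_P)/(RT)].
(E_Q−E_P)/(RT) = (89.1−57.3)×10³/(8.314×698) = 31800/5803 = 5.480.
k_P/k_Q = (3.27×10^8/5.19×10^11)·exp(5.480) = 6.301×10^-4 × 239.8 = 0.151.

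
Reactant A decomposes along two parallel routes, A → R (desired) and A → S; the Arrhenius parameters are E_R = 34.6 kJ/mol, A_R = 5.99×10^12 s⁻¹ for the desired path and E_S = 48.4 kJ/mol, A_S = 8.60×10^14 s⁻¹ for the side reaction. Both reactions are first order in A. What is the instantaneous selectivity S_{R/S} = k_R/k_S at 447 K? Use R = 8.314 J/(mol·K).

k_R/k_S = (A_R/A_S)·exp[−(E_R−E_S)/(RT)] = (A_R/A_S)·exp[(E_S−E_R)/(RT)].
(E_S−E_R)/(RT) = (48.4−34.6)×10³/(8.314×447) = 13800/3716 = 3.713.
k_R/k_S = (5.99×10^12/8.60×10^14)·exp(3.713) = 0.006965 × 40.99 = 0.285.
Since E_R < E_S, lowering the temperature improves selectivity toward R.

0.285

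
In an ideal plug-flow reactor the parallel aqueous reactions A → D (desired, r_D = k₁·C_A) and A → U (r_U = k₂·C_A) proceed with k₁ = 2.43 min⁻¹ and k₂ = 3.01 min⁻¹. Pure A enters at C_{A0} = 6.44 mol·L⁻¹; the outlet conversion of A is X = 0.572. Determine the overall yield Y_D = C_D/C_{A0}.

C_A = C_{A0}(1−X) = 2.756 mol·L⁻¹.
Both paths are first order in A, so the instantaneous fraction to D is constant: dC_D/d(−C_A) = k₁/(k₁+k₂) = 0.4467.
C_D = 0.4467·(C_{A0}−C_A) = 0.4467×3.684 = 1.65 mol·L⁻¹.
Y_D = C_D/C_{A0} = 1.645/6.44 = 0.256.

0.256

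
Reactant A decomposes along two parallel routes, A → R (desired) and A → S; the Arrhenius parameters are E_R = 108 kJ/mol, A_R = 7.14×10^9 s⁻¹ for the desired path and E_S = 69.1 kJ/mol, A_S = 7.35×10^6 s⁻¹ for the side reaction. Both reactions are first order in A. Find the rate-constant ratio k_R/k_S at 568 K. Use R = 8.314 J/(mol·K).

k_R/k_S = (A_R/A_S)·exp[−(E_R−E_S)/(RT)] = (A_R/A_S)·exp[(E_S−E_R)/(RT)].
(E_S−E_R)/(RT) = (69.1−108)×10³/(8.314×568) = -38900/4722 = -8.237.
k_R/k_S = (7.14×10^9/7.35×10^6)·exp(-8.237) = 971.4 × 2.646×10^-4 = 0.257.
Since E_R > E_S, raising the temperature improves selectivity toward R.

0.257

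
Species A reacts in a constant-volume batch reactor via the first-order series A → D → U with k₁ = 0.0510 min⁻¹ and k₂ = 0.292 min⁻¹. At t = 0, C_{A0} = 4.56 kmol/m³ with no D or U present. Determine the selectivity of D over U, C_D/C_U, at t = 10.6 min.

For first-order series with pure A initially, C_D(t) = k₁C_{A0}/(k₂−k₁)·(e^(−k₁t) − e^(−k₂t)).
e^(−k₁t) = e^(−0.0510×10.6) = e^(−0.5406) = 0.5824; e^(−k₂t) = e^(−3.095) = 0.04527.
C_D = 0.0510×4.56/(0.292−0.0510) × (0.5824−0.04527) = 0.9650×0.5371 = 0.5183 kmol/m³.
C_A = C_{A0}e^(−k₁t) = 2.656 kmol/m³, so C_U = C_{A0}−C_A−C_D = 1.386 kmol/m³; C_D/C_U = 0.374.

0.374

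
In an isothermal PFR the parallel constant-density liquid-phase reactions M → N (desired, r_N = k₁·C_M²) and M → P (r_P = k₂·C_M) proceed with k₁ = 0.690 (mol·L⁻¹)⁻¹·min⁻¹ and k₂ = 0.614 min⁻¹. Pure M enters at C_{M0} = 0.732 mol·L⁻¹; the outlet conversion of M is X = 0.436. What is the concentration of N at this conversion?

C_M = C_{M0}(1−X) = 0.4128 mol·L⁻¹.
Along a PFR/batch, dC_P/dC_M = −r_P/(r_N+r_P) = −k₂/(k₂+k₁·C_M).
Integrating from C_{M0} to C_M: C_P = (0.614/0.690)·ln[(0.614+0.690·0.732)/(0.614+0.690·0.413)] = 0.8899·ln(1.119/0.8989) = 0.1950 mol·L⁻¹.
Then C_N = (C_{M0}−C_M) − C_P = 0.3192 − 0.1950 = 0.1242 mol·L⁻¹.

0.124 mol·L⁻¹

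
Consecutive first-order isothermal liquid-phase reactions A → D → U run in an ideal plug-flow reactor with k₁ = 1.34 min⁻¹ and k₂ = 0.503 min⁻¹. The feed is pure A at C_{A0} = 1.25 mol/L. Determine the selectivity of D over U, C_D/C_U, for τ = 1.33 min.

1.96

For first-order series with pure A initially, C_D(τ) = k₁C_{A0}/(k₂−k₁)·(e^(−k₁τ) − e^(−k₂τ)).
e^(−k₁τ) = e^(−1.34×1.33) = e^(−1.782) = 0.1683; e^(−k₂τ) = e^(−0.6690) = 0.5122.
C_D = 1.34×1.25/(0.503−1.34) × (0.1683−0.5122) = (-2.001)×(-0.3440) = 0.6883 mol/L.
C_A = C_{A0}e^(−k₁τ) = 0.2103 mol/L, so C_U = C_{A0}−C_A−C_D = 0.3513 mol/L; C_D/C_U = 1.96.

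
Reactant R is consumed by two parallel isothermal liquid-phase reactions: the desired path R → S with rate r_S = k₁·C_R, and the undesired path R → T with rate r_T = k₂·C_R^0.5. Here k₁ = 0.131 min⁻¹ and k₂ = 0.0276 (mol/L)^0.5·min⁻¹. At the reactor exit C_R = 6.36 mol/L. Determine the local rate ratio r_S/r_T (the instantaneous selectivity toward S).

S_{S/T} = r_S/r_T = (k₁·C_R)/(k₂·C_R^0.5) = (k₁/k₂)·C_R^0.5.
= (0.131×6.360) / (0.0276×6.360^0.5) = 0.8332/0.06960 = 12.0.
Since the desired path is higher order in R, keeping C_R high (PFR or concentrated feed) favours S.

12.0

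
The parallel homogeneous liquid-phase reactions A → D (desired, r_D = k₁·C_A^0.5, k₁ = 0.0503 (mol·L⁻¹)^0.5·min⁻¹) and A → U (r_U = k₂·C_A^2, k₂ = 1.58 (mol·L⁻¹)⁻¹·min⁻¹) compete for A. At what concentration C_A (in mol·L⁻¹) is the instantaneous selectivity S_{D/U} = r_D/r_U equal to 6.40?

S_{D/U} = (k₁/k₂)·C_A^-1.5 ⇒ C_A = (S·k₂/k₁)^(1/(-1.5)).
= (6.40×1.58/0.0503)^(-0.6667) = (201.0)^(-0.6667) = 0.0291 mol·L⁻¹.

0.0291 mol·L⁻¹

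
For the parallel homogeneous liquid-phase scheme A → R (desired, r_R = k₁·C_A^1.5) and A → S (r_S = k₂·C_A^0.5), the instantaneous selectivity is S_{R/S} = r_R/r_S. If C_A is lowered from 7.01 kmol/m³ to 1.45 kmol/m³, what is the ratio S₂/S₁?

S_{R/S} = (k₁/k₂)·C_A, so S₂/S₁ = (C_{A,2}/C_{A,1}).
= 1.45/7.01 = 0.207.

0.207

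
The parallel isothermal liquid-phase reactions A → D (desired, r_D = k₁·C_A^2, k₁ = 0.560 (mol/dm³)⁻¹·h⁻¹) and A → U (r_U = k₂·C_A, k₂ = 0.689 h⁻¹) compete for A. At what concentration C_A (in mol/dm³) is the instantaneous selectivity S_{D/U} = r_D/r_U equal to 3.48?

4.28 mol/dm³

S_{D/U} = (k₁/k₂)·C_A ⇒ C_A = S·k₂/k₁.
= 3.48×0.689/0.560 = 4.28 mol/dm³.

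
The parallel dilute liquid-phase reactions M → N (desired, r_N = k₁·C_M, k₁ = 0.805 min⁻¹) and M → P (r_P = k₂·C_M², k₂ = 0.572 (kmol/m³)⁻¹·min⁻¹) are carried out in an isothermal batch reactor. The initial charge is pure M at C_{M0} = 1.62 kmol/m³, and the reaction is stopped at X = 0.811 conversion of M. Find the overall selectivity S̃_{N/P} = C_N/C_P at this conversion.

C_M = C_{M0}(1−X) = 0.3062 kmol/m³.
Along a PFR/batch, dC_N/dC_M = −r_N/(r_N+r_P) = −k₁/(k₁+k₂·C_M).
Integrating from C_{M0} to C_M: C_N = (0.805/0.572)·ln[(0.805+0.572·1.62)/(0.805+0.572·0.306)] = 1.407·ln(1.732/0.9801) = 0.8010 kmol/m³.
C_P = (C_{M0}−C_M)−C_N = 0.5129 kmol/m³; S̃_{N/P} = 0.8010/0.5129 = 1.56.

1.56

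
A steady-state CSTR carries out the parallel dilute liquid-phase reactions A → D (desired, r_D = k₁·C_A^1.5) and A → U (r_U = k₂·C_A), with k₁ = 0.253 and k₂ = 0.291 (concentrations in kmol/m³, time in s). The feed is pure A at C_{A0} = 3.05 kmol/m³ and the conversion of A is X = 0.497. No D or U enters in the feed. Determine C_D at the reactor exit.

0.786 kmol/m³

Exit C_A = C_{A0}(1−X) = 3.05×0.503 = 1.534 kmol/m³.
Rates in a CSTR are evaluated at the outlet concentration: r_D = 0.253×1.534^1.5 = 0.4808, r_U = 0.291×1.534 = 0.4464.
Fraction of consumed A going to D: r_D/(r_D+r_U) = 0.5185.
C_D = 0.5185·C_{A0}·X = 0.5185×3.05×0.497 = 0.786 kmol/m³.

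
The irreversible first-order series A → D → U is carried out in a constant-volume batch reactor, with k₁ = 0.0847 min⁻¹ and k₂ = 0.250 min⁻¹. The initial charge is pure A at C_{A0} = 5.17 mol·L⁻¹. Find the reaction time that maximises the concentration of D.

6.55 min

The intermediate peaks when r₁ = r₂, i.e. k₁e^(−k₁t) = k₂e^(−k₂t), giving t_opt = ln(k₂/k₁)/(k₂−k₁).
= ln(0.250/0.0847)/(0.250−0.0847) = ln(2.952)/0.1653 = 1.082/0.1653 = 6.55 min.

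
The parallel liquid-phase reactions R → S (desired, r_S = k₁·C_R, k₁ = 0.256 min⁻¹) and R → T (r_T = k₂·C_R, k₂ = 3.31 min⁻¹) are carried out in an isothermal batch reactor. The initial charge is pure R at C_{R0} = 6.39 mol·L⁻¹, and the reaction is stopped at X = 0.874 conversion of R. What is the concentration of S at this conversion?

C_R = C_{R0}(1−X) = 0.8051 mol·L⁻¹.
Both paths are first order in R, so the instantaneous fraction to S is constant: dC_S/d(−C_R) = k₁/(k₁+k₂) = 0.07179.
C_S = 0.07179·(C_{R0}−C_R) = 0.07179×5.585 = 0.401 mol·L⁻¹.

0.401 mol·L⁻¹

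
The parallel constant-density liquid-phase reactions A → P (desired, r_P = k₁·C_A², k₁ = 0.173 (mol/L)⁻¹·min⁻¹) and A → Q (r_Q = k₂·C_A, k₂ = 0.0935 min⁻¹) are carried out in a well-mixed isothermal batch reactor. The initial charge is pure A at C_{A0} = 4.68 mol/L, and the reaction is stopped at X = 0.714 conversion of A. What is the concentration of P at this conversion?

C_A = C_{A0}(1−X) = 1.338 mol/L.
Along a PFR/batch, dC_Q/dC_A = −r_Q/(r_P+r_Q) = −k₂/(k₂+k₁·C_A).
Integrating from C_{A0} to C_A: C_Q = (0.0935/0.173)·ln[(0.0935+0.173·4.68)/(0.0935+0.173·1.34)] = 0.5405·ln(0.9031/0.3251) = 0.5523 mol/L.
Then C_P = (C_{A0}−C_A) − C_Q = 3.342 − 0.5523 = 2.789 mol/L.

2.79 mol/L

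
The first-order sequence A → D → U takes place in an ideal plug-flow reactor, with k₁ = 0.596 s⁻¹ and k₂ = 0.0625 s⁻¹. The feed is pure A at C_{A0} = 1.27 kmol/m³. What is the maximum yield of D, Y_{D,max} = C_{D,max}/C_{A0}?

0.768

For a first-order series the maximum intermediate yield is C_{D,max}/C_{A0} = (k₁/k₂)^[k₂/(k₂−k₁)].
= (0.596/0.0625)^(0.0625/(0.0625−0.596)) = (9.536)^(-0.1172) = 0.7678.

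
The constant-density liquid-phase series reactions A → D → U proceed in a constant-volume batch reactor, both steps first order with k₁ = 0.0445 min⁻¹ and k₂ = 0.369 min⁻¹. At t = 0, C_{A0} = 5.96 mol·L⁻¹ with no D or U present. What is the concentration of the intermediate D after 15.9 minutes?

For first-order series with pure A initially, C_D(t) = k₁C_{A0}/(k₂−k₁)·(e^(−k₁t) − e^(−k₂t)).
e^(−k₁t) = e^(−0.0445×15.9) = e^(−0.7076) = 0.4929; e^(−k₂t) = e^(−5.867) = 0.002831.
C_D = 0.0445×5.96/(0.369−0.0445) × (0.4929−0.002831) = 0.8173×0.4900 = 0.4005 mol·L⁻¹.

0.401 mol·L⁻¹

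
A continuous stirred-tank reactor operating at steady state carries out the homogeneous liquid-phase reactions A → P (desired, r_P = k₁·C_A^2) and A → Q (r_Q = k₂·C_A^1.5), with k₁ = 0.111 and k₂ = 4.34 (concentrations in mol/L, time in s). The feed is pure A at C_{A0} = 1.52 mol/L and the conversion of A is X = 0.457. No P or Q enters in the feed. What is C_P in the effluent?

0.0158 mol/L

Exit C_A = C_{A0}(1−X) = 1.52×0.543 = 0.8254 mol/L.
A CSTR operates uniformly at the exit composition, giving r_P = 0.07562 and r_Q = 3.254 (each k·C_A^n at C_A = 0.8254).
Fraction of consumed A going to P: r_P/(r_P+r_Q) = 0.02271.
C_P = 0.02271·C_{A0}·X = 0.02271×1.52×0.457 = 0.0158 mol/L.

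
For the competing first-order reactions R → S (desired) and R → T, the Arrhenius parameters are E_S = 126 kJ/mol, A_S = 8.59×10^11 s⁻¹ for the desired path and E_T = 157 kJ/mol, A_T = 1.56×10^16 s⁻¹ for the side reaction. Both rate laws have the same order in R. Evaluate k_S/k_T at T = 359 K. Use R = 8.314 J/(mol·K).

1.78

With equal orders, S_{S/T} = k_S/k_T = (A_S/A_T)·exp[(E_T−E_S)/(RT)].
(E_T−E_S)/(RT) = (157−126)×10³/(8.314×359) = 31000/2985 = 10.39.
k_S/k_T = (8.59×10^11/1.56×10^16)·exp(10.39) = 5.506×10^-5 × 32410 = 1.78.
Since E_S < E_T, lowering the temperature improves selectivity toward S.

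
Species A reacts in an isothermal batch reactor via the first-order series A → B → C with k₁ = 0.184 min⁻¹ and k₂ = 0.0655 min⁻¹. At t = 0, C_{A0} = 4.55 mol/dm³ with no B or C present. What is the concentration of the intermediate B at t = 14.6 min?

2.23 mol/dm³

For first-order series with pure A initially, C_B(t) = k₁C_{A0}/(k₂−k₁)·(e^(−k₁t) − e^(−k₂t)).
e^(−k₁t) = e^(−0.184×14.6) = e^(−2.686) = 0.06813; e^(−k₂t) = e^(−0.9563) = 0.3843.
C_B = 0.184×4.55/(0.0655−0.184) × (0.06813−0.3843) = (-7.065)×(-0.3162) = 2.234 mol/dm³.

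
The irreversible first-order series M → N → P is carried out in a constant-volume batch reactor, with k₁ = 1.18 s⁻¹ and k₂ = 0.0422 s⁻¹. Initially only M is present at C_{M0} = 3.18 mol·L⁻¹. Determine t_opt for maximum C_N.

The intermediate peaks when r₁ = r₂, i.e. k₁e^(−k₁t) = k₂e^(−k₂t), giving t_opt = ln(k₂/k₁)/(k₂−k₁).
= ln(0.0422/1.18)/(0.0422−1.18) = ln(0.03576)/-1.138 = -3.331/-1.138 = 2.93 s.

2.93 s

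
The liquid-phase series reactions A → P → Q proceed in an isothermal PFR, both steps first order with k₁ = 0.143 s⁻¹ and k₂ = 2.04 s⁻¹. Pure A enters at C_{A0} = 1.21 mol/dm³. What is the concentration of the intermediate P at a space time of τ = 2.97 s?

The intermediate concentration in a first-order A→B→C sequence is C_P = k₁C_{A0}(e^(−k₁τ) − e^(−k₂τ))/(k₂−k₁).
e^(−k₁τ) = e^(−0.143×2.97) = e^(−0.4247) = 0.6540; e^(−k₂τ) = e^(−6.059) = 0.002337.
C_P = 0.143×1.21/(2.04−0.143) × (0.6540−0.002337) = 0.09121×0.6516 = 0.05944 mol/dm³.

0.0594 mol/dm³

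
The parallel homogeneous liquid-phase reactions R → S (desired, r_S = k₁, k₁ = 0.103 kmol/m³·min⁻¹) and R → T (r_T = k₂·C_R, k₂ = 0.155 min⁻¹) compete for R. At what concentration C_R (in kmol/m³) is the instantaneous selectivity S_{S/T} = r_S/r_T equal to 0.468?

1.42 kmol/m³

S_{S/T} = (k₁/k₂)·C_R⁻¹ ⇒ C_R = (S·k₂/k₁)^(-1).
= (0.468×0.155/0.103)^(-1) = (0.7043)^(-1) = 1.42 kmol/m³.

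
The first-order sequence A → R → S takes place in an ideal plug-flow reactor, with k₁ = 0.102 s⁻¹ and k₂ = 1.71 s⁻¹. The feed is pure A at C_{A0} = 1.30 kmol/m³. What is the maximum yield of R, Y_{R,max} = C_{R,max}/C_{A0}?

At the optimum, C_{R,max}/C_{A0} = (k₁/k₂)^[k₂/(k₂−k₁)].
= (0.102/1.71)^(1.71/(1.71−0.102)) = (0.05965)^(1.063) = 0.04988.

0.0499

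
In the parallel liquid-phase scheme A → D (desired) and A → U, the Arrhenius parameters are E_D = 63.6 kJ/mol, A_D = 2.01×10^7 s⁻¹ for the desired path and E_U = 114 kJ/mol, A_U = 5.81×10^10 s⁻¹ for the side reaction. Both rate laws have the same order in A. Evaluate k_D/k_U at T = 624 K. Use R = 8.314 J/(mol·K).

k_D/k_U = (A_D/A_U)·exp[−(E_D−E_U)/(RT)] = (A_D/A_U)·exp[(E_U−E_D)/(RT)].
(E_U−E_D)/(RT) = (114−63.6)×10³/(8.314×624) = 50400/5188 = 9.715.
k_D/k_U = (2.01×10^7/5.81×10^10)·exp(9.715) = 3.460×10^-4 × 16562 = 5.73.
Since E_D < E_U, lowering the temperature improves selectivity toward D.

5.73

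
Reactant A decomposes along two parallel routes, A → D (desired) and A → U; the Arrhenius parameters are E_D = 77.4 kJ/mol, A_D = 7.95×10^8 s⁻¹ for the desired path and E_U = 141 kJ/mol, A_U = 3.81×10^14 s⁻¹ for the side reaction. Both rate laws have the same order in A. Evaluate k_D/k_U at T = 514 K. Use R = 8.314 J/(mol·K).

6.07

k_D/k_U = (A_D/A_U)·exp[−(E_D−E_U)/(RT)] = (A_D/A_U)·exp[(E_U−E_D)/(RT)].
(E_U−E_D)/(RT) = (141−77.4)×10³/(8.314×514) = 63600/4273 = 14.88.
k_D/k_U = (7.95×10^8/3.81×10^14)·exp(14.88) = 2.087×10^-6 × 2.907×10^6 = 6.07.
Since E_D < E_U, lowering the temperature improves selectivity toward D.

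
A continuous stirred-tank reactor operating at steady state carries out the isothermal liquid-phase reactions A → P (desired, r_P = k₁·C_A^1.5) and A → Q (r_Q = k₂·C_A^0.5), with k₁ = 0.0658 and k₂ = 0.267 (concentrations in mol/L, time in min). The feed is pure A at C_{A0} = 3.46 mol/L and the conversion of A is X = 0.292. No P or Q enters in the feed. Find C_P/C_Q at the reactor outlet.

0.604

Exit C_A = C_{A0}(1−X) = 3.46×0.708 = 2.450 mol/L.
A CSTR operates uniformly at the exit composition, giving r_P = 0.2523 and r_Q = 0.4179 (each k·C_A^n at C_A = 2.450).
Overall selectivity = C_P/C_Q = r_Pτ/(r_Qτ) = r_P/r_Q = 0.604.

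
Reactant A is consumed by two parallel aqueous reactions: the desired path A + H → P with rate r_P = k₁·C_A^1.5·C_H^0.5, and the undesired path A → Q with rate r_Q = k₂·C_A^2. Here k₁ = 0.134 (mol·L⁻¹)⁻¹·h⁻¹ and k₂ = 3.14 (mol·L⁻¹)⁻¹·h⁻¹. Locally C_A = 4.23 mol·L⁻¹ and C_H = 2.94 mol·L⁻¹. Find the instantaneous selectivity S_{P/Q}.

S_{P/Q} = r_P/r_Q = (k₁·C_A^1.5·C_H^0.5)/(k₂·C_A^2) = (k₁/k₂)·C_A^-0.5·C_H^0.5.
= (0.134×4.230^1.5×2.940^0.5) / (3.14×4.230^2) = 1.999/56.18 = 0.0356.
The undesired path is higher order in A, so low C_A (CSTR or dilute feed) favours P.

0.0356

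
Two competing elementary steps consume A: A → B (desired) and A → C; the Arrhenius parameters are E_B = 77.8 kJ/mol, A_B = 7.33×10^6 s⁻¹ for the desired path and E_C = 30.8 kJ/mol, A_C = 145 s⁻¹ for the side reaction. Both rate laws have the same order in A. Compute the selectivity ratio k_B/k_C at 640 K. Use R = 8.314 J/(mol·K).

With equal orders, S_{B/C} = k_B/k_C = (A_B/A_C)·exp[(E_C−E_B)/(RT)].
(E_C−E_B)/(RT) = (30.8−77.8)×10³/(8.314×640) = -47000/5321 = -8.833.
k_B/k_C = (7.33×10^6/145)·exp(-8.833) = 50552 × 1.458×10^-4 = 7.37.

7.37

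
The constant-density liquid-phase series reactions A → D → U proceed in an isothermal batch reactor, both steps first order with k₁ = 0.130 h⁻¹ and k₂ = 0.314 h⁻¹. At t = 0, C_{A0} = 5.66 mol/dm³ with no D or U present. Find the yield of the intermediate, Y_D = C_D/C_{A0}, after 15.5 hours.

For first-order series with pure A initially, C_D(t) = k₁C_{A0}/(k₂−k₁)·(e^(−k₁t) − e^(−k₂t)).
e^(−k₁t) = e^(−0.130×15.5) = e^(−2.015) = 0.1333; e^(−k₂t) = e^(−4.867) = 0.007696.
C_D = 0.130×5.66/(0.314−0.130) × (0.1333−0.007696) = 3.999×0.1256 = 0.5024 mol/dm³.
Y_D = C_D/C_{A0} = 0.5024/5.66 = 0.0888.

0.0888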